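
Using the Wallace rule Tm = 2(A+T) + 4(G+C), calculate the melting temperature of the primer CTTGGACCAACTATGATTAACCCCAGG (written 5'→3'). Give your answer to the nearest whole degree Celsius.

Base counts: A=8, T=6, G=5, C=8 (length 27).
Tm = 2·(8+6) + 4·(5+8) = 2·14 + 4·13 = 28 + 52 = 80°C.

80°C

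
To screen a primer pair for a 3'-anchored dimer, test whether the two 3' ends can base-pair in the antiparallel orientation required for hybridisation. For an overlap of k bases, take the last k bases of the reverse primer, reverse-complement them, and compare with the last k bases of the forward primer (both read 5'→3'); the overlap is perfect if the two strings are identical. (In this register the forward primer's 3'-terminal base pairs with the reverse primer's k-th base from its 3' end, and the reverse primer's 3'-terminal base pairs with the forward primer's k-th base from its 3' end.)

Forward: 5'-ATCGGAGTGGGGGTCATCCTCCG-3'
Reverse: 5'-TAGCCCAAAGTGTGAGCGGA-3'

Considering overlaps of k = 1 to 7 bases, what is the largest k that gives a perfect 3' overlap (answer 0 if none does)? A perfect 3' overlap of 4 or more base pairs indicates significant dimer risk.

Longest perfect overlap: 4 complementary base pairs; significant dimer risk (threshold 4).

Last 7 bases (5'→3') — forward …TCCTCCG, reverse …GAGCGGA.
Reverse complement of the reverse primer's last 7 bases: TCCGCTC; its first k bases are the reverse complement of the reverse primer's last k bases, so a perfect k-base overlap needs the forward primer's last k bases to equal them.
Comparing (forward last k vs required): k=1: G vs T ✗; k=2: CG vs TC ✗; k=3: CCG vs TCC ✗; k=4: TCCG vs TCCG ✓; k=5: CTCCG vs TCCGC ✗; k=6: CCTCCG vs TCCGCT ✗; k=7: TCCTCCG vs TCCGCTC ✗.
Only k = 4 is perfect, so the longest perfect 3' overlap is 4.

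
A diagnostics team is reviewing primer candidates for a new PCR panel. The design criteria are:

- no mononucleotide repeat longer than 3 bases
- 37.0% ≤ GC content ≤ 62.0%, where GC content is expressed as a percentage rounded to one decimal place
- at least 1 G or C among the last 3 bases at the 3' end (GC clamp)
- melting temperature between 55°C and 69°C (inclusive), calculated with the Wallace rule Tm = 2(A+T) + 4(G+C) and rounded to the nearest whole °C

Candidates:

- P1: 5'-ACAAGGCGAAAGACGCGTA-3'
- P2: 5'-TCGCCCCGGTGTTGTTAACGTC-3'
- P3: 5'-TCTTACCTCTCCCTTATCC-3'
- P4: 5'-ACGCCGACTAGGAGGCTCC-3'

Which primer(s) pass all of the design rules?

P1 (19 nt, A=8 T=1 G=6 C=4): longest run = 3 ✓; GC 10/19 = 52.6% ✓; 3' end GTA has 1 G/C ✓; Tm = 2·9 + 4·10 = 58°C ✓ — passes.
P2 (22 nt, A=2 T=7 G=6 C=7): longest run = 4, exceeds 3 ✗; GC 13/22 = 59.1% ✓; 3' end GTC has 2 G/C ✓; Tm = 2·9 + 4·13 = 70°C, outside 55–69°C ✗ — fails.
P3 (19 nt, A=2 T=8 G=0 C=9): longest run = 3 ✓; GC 9/19 = 47.4% ✓; 3' end TCC has 2 G/C ✓; Tm = 2·10 + 4·9 = 56°C ✓ — passes.
P4 (19 nt, A=4 T=2 G=6 C=7): longest run = 2 ✓; GC 13/19 = 68.4%, outside 37.0–62.0% ✗; 3' end TCC has 2 G/C ✓; Tm = 2·6 + 4·13 = 64°C ✓ — fails.

P1 and P3.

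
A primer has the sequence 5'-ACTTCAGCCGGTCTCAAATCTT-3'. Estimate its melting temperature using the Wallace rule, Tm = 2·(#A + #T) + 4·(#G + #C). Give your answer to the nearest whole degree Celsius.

Base counts: A=5, T=7, G=3, C=7 (length 22).
Tm = 2·(5+7) + 4·(3+7) = 2·12 + 4·10 = 24 + 40 = 64°C.

64°C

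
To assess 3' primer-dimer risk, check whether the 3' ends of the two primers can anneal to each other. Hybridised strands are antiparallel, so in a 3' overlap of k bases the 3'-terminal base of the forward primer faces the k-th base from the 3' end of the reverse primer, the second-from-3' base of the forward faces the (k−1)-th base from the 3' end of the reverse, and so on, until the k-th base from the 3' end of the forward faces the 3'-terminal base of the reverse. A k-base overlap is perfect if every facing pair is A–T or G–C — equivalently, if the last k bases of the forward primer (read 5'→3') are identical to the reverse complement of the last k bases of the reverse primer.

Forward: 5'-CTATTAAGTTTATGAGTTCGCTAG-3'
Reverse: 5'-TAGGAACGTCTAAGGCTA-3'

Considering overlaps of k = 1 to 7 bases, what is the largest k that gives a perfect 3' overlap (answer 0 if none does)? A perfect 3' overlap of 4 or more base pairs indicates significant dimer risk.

Last 7 bases (5'→3') — forward …TCGCTAG, reverse …AAGGCTA.
Reverse complement of the reverse primer's last 7 bases: TAGCCTT; its first k bases are the reverse complement of the reverse primer's last k bases, so a perfect k-base overlap needs the forward primer's last k bases to equal them.
Comparing (forward last k vs required): k=1: G vs T ✗; k=2: AG vs TA ✗; k=3: TAG vs TAG ✓; k=4: CTAG vs TAGC ✗; k=5: GCTAG vs TAGCC ✗; k=6: CGCTAG vs TAGCCT ✗; k=7: TCGCTAG vs TAGCCTT ✗.
Only k = 3 is perfect, so the longest perfect 3' overlap is 3.

Longest perfect overlap: 3 complementary base pairs; below the dimer-risk threshold (threshold 4).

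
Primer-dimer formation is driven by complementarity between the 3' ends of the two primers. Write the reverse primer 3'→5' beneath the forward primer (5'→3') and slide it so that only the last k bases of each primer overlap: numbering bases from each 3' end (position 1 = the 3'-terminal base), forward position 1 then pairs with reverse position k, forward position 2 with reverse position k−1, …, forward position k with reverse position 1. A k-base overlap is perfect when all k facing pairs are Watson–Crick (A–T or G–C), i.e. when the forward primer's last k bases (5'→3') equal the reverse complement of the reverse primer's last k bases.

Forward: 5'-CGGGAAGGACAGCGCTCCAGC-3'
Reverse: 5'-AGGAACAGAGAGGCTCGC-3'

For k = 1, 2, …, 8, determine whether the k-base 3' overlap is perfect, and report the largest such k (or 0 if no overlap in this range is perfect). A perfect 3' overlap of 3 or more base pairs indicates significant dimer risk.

Last 8 bases (5'→3') — forward …GCTCCAGC, reverse …AGGCTCGC.
Reverse complement of the reverse primer's last 8 bases: GCGAGCCT; its first k bases are the reverse complement of the reverse primer's last k bases, so a perfect k-base overlap needs the forward primer's last k bases to equal them.
Comparing (forward last k vs required): k=1: C vs G ✗; k=2: GC vs GC ✓; k=3: AGC vs GCG ✗; k=4: CAGC vs GCGA ✗; k=5: CCAGC vs GCGAG ✗; k=6: TCCAGC vs GCGAGC ✗; k=7: CTCCAGC vs GCGAGCC ✗; k=8: GCTCCAGC vs GCGAGCCT ✗.
Only k = 2 is perfect, so the longest perfect 3' overlap is 2.

Longest perfect overlap: 2 complementary base pairs; below the dimer-risk threshold (threshold 3).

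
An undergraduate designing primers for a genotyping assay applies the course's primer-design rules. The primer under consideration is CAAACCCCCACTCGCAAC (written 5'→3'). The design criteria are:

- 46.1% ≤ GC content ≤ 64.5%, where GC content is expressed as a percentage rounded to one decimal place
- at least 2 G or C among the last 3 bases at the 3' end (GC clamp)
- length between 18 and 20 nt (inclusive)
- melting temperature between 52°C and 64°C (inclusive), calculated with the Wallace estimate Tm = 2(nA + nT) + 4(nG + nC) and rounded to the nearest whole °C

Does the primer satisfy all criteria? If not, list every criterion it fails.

Base counts: A=6, T=1, G=1, C=10 (length 18).
GC content: GC 11/18 = 61.1% ✓
GC clamp: 3' end AAC has 1 G/C, need ≥2 ✗
length: length 18 ✓
Tm: Tm = 2·7 + 4·11 = 58°C ✓

Fails: GC clamp.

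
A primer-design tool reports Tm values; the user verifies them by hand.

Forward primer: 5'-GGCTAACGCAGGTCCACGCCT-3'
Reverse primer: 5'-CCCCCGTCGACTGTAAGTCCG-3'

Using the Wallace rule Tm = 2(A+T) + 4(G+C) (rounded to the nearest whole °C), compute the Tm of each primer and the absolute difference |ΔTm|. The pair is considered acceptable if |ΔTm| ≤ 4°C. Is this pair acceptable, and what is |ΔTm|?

|ΔTm| = 0°C; the pair is acceptable.

Forward: A=4 T=3 G=6 C=8 → Tm = 2·7 + 4·14 = 70°C.
Reverse: A=3 T=4 G=5 C=9 → Tm = 2·7 + 4·14 = 70°C.
|ΔTm| = |70 − 70| = 0°C, ≤ 4°C.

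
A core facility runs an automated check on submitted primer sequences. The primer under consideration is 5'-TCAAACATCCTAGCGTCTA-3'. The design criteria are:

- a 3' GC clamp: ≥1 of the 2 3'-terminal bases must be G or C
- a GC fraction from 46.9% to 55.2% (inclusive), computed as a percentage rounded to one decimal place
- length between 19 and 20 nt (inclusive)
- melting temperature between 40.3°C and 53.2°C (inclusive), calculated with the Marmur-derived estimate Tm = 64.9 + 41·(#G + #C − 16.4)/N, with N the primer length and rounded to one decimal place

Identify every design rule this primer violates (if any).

Fails: GC clamp, GC content.

Base counts: A=6, T=5, G=2, C=6 (length 19).
GC clamp: 3' end TA has 0 G/C, need ≥1 ✗
GC content: GC 8/19 = 42.1%, outside 46.9–55.2% ✗
length: length 19 ✓
Tm: Tm = 64.9 + 41·(8 − 16.4)/19 = 46.8°C ✓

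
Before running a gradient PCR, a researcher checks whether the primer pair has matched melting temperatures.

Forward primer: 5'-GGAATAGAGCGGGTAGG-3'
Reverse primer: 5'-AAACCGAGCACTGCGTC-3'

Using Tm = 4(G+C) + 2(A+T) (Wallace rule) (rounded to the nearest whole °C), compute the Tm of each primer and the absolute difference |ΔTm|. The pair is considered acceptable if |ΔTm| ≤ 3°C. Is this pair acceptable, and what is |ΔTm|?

|ΔTm| = 0°C; the pair is acceptable.

Forward: A=5 T=2 G=9 C=1 → Tm = 2·7 + 4·10 = 54°C.
Reverse: A=5 T=2 G=4 C=6 → Tm = 2·7 + 4·10 = 54°C.
|ΔTm| = |54 − 54| = 0°C, ≤ 3°C.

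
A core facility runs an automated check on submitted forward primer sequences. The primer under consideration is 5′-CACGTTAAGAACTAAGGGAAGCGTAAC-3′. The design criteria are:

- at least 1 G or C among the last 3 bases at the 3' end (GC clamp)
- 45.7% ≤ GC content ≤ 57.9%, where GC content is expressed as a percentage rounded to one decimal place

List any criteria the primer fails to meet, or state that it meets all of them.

Base counts: A=11, T=4, G=7, C=5 (length 27).
GC clamp: 3' end AAC has 1 G/C ✓
GC content: GC 12/27 = 44.4%, outside 45.7–57.9% ✗

Fails: GC content.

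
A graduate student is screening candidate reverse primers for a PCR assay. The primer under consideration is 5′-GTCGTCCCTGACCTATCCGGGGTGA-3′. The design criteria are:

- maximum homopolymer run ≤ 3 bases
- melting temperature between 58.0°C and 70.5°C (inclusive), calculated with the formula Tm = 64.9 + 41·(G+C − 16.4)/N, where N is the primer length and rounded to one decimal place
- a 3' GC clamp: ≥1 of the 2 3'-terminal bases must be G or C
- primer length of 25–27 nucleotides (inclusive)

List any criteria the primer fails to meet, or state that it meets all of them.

Base counts: A=3, T=6, G=8, C=8 (length 25).
homopolymer run: longest run = 4, exceeds 3 ✗
Tm: Tm = 64.9 + 41·(16 − 16.4)/25 = 64.2°C ✓
GC clamp: 3' end GA has 1 G/C ✓
length: length 25 ✓

Fails: homopolymer run.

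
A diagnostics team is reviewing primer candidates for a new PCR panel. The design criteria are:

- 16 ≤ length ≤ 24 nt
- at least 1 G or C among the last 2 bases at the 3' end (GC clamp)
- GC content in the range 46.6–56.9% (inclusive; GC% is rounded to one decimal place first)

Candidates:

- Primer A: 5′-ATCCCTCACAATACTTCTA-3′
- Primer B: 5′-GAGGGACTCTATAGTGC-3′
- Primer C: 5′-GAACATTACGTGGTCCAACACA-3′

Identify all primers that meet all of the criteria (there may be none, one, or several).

Primer A (19 nt, A=6 T=6 G=0 C=7): length 19 ✓; 3' end TA has 0 G/C, need ≥1 ✗; GC 7/19 = 36.8%, outside 46.6–56.9% ✗ — fails.
Primer B (17 nt, A=4 T=4 G=6 C=3): length 17 ✓; 3' end GC has 2 G/C ✓; GC 9/17 = 52.9% ✓ — passes.
Primer C (22 nt, A=8 T=4 G=4 C=6): length 22 ✓; 3' end CA has 1 G/C ✓; GC 10/22 = 45.5%, outside 46.6–56.9% ✗ — fails.

Primer B only.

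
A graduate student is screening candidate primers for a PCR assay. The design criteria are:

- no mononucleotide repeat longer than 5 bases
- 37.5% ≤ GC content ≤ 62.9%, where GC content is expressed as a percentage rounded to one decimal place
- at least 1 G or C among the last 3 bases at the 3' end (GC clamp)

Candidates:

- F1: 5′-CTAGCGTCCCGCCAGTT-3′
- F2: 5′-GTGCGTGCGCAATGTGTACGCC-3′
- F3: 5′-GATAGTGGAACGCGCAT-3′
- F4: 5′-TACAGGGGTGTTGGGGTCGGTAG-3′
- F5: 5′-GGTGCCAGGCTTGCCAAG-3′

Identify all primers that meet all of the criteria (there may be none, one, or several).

F3 and F4.

F1 (17 nt, A=2 T=4 G=4 C=7): longest run = 3 ✓; GC 11/17 = 64.7%, outside 37.5–62.9% ✗; 3' end GTT has 1 G/C ✓ — fails.
F2 (22 nt, A=3 T=5 G=8 C=6): longest run = 2 ✓; GC 14/22 = 63.6%, outside 37.5–62.9% ✗; 3' end GCC has 3 G/C ✓ — fails.
F3 (17 nt, A=5 T=3 G=6 C=3): longest run = 2 ✓; GC 9/17 = 52.9% ✓; 3' end CAT has 1 G/C ✓ — passes.
F4 (23 nt, A=3 T=6 G=12 C=2): longest run = 4 ✓; GC 14/23 = 60.9% ✓; 3' end TAG has 1 G/C ✓ — passes.
F5 (18 nt, A=3 T=3 G=7 C=5): longest run = 2 ✓; GC 12/18 = 66.7%, outside 37.5–62.9% ✗; 3' end AAG has 1 G/C ✓ — fails.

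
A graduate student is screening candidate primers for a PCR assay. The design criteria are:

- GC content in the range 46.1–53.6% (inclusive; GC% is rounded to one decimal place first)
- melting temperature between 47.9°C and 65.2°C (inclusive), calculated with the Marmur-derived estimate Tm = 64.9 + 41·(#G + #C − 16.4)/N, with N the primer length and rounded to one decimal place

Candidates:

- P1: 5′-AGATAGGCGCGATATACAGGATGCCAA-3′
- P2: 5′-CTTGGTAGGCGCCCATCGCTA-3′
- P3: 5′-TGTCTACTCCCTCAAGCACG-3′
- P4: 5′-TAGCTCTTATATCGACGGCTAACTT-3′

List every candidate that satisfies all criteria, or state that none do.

P1 (27 nt, A=10 T=4 G=8 C=5): GC 13/27 = 48.1% ✓; Tm = 64.9 + 41·(13 − 16.4)/27 = 59.7°C ✓ — passes.
P2 (21 nt, A=3 T=5 G=6 C=7): GC 13/21 = 61.9%, outside 46.1–53.6% ✗; Tm = 64.9 + 41·(13 − 16.4)/21 = 58.3°C ✓ — fails.
P3 (20 nt, A=4 T=5 G=3 C=8): GC 11/20 = 55.0%, outside 46.1–53.6% ✗; Tm = 64.9 + 41·(11 − 16.4)/20 = 53.8°C ✓ — fails.
P4 (25 nt, A=6 T=9 G=4 C=6): GC 10/25 = 40.0%, outside 46.1–53.6% ✗; Tm = 64.9 + 41·(10 − 16.4)/25 = 54.4°C ✓ — fails.

P1 only.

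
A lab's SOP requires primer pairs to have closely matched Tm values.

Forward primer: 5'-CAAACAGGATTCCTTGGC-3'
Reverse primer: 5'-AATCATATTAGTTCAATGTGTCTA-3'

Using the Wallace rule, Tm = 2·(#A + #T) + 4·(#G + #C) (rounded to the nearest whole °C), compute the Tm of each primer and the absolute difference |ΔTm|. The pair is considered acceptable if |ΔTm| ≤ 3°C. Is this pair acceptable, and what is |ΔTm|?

|ΔTm| = 6°C; the pair is not acceptable.

Forward: A=5 T=4 G=4 C=5 → Tm = 2·9 + 4·9 = 54°C.
Reverse: A=8 T=10 G=3 C=3 → Tm = 2·18 + 4·6 = 60°C.
|ΔTm| = |54 − 60| = 6°C, > 3°C.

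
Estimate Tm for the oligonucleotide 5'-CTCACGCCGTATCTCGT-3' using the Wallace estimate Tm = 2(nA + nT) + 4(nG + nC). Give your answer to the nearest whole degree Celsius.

54°C

Base counts: A=2, T=5, G=3, C=7 (length 17).
Tm = 2·(2+5) + 4·(3+7) = 2·7 + 4·10 = 14 + 40 = 54°C.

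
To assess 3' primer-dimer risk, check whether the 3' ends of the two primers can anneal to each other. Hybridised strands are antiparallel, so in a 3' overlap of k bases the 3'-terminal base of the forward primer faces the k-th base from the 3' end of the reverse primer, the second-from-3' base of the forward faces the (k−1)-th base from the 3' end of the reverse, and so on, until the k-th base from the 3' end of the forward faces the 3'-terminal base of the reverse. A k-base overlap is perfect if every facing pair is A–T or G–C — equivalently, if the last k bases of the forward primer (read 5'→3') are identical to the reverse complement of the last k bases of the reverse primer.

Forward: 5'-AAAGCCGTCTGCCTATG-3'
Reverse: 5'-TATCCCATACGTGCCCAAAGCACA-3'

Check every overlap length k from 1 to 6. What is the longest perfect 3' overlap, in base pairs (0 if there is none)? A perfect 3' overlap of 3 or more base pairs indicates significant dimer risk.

Last 6 bases (5'→3') — forward …CCTATG, reverse …AGCACA.
Reverse complement of the reverse primer's last 6 bases: TGTGCT; its first k bases are the reverse complement of the reverse primer's last k bases, so a perfect k-base overlap needs the forward primer's last k bases to equal them.
Comparing (forward last k vs required): k=1: G vs T ✗; k=2: TG vs TG ✓; k=3: ATG vs TGT ✗; k=4: TATG vs TGTG ✗; k=5: CTATG vs TGTGC ✗; k=6: CCTATG vs TGTGCT ✗.
Only k = 2 is perfect, so the longest perfect 3' overlap is 2.

Longest perfect overlap: 2 complementary base pairs; below the dimer-risk threshold (threshold 3).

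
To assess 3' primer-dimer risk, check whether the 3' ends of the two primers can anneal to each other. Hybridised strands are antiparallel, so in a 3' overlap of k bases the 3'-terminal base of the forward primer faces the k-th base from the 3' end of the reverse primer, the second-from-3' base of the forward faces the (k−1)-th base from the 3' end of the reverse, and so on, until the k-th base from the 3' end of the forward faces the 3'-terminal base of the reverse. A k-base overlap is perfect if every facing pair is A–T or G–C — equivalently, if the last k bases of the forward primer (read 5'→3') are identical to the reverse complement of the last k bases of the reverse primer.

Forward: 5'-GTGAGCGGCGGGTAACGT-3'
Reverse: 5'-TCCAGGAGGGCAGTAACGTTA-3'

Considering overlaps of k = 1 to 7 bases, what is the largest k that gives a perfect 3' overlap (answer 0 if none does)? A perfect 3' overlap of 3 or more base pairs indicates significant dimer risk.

Longest perfect overlap: 6 complementary base pairs; significant dimer risk (threshold 3).

Last 7 bases (5'→3') — forward …GTAACGT, reverse …AACGTTA.
Reverse complement of the reverse primer's last 7 bases: TAACGTT; its first k bases are the reverse complement of the reverse primer's last k bases, so a perfect k-base overlap needs the forward primer's last k bases to equal them.
Comparing (forward last k vs required): k=1: T vs T ✓; k=2: GT vs TA ✗; k=3: CGT vs TAA ✗; k=4: ACGT vs TAAC ✗; k=5: AACGT vs TAACG ✗; k=6: TAACGT vs TAACGT ✓; k=7: GTAACGT vs TAACGTT ✗.
Perfect overlaps at k = 1, 6; the largest is 6.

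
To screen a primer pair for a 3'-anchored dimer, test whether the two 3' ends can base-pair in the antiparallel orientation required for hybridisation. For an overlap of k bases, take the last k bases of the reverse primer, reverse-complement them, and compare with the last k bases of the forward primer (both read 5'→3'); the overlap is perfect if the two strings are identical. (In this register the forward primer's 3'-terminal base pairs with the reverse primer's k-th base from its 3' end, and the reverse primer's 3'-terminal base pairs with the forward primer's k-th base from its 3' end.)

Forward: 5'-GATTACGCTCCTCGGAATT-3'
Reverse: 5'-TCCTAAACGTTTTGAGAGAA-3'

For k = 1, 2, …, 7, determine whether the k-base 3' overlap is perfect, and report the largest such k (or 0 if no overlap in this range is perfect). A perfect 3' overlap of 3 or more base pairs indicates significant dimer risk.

Last 7 bases (5'→3') — forward …CGGAATT, reverse …GAGAGAA.
Reverse complement of the reverse primer's last 7 bases: TTCTCTC; its first k bases are the reverse complement of the reverse primer's last k bases, so a perfect k-base overlap needs the forward primer's last k bases to equal them.
Comparing (forward last k vs required): k=1: T vs T ✓; k=2: TT vs TT ✓; k=3: ATT vs TTC ✗; k=4: AATT vs TTCT ✗; k=5: GAATT vs TTCTC ✗; k=6: GGAATT vs TTCTCT ✗; k=7: CGGAATT vs TTCTCTC ✗.
Perfect overlaps at k = 1, 2; the largest is 2.

Longest perfect overlap: 2 complementary base pairs; below the dimer-risk threshold (threshold 3).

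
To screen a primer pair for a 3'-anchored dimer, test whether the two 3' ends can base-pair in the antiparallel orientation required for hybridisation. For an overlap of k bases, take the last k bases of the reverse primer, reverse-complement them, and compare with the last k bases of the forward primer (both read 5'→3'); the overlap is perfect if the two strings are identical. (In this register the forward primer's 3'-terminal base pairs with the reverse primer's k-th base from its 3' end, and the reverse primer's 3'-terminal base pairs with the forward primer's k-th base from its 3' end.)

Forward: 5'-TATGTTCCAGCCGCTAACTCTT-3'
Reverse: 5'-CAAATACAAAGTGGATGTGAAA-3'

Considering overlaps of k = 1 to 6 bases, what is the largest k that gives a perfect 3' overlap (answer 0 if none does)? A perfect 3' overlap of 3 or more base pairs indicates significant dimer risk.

Longest perfect overlap: 2 complementary base pairs; below the dimer-risk threshold (threshold 3).

Last 6 bases (5'→3') — forward …ACTCTT, reverse …GTGAAA.
Reverse complement of the reverse primer's last 6 bases: TTTCAC; its first k bases are the reverse complement of the reverse primer's last k bases, so a perfect k-base overlap needs the forward primer's last k bases to equal them.
Comparing (forward last k vs required): k=1: T vs T ✓; k=2: TT vs TT ✓; k=3: CTT vs TTT ✗; k=4: TCTT vs TTTC ✗; k=5: CTCTT vs TTTCA ✗; k=6: ACTCTT vs TTTCAC ✗.
Perfect overlaps at k = 1, 2; the largest is 2.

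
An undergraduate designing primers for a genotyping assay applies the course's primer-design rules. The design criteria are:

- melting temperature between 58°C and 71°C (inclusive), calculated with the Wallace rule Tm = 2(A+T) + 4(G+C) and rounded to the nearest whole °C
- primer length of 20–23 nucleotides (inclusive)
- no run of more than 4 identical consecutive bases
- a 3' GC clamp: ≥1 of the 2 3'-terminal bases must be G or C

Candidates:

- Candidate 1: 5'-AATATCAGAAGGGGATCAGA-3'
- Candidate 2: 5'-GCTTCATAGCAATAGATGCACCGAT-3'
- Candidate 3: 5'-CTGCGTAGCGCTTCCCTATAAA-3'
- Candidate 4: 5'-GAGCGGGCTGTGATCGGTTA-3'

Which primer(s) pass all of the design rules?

Candidate 1 (20 nt, A=9 T=3 G=6 C=2): Tm = 2·12 + 4·8 = 56°C, outside 58–71°C ✗; length 20 ✓; longest run = 4 ✓; 3' end GA has 1 G/C ✓ — fails.
Candidate 2 (25 nt, A=8 T=6 G=5 C=6): Tm = 2·14 + 4·11 = 72°C, outside 58–71°C ✗; length 25, outside 20–23 ✗; longest run = 2 ✓; 3' end AT has 0 G/C, need ≥1 ✗ — fails.
Candidate 3 (22 nt, A=5 T=6 G=4 C=7): Tm = 2·11 + 4·11 = 66°C ✓; length 22 ✓; longest run = 3 ✓; 3' end AA has 0 G/C, need ≥1 ✗ — fails.
Candidate 4 (20 nt, A=3 T=5 G=9 C=3): Tm = 2·8 + 4·12 = 64°C ✓; length 20 ✓; longest run = 3 ✓; 3' end TA has 0 G/C, need ≥1 ✗ — fails.

None of the candidates satisfy all criteria.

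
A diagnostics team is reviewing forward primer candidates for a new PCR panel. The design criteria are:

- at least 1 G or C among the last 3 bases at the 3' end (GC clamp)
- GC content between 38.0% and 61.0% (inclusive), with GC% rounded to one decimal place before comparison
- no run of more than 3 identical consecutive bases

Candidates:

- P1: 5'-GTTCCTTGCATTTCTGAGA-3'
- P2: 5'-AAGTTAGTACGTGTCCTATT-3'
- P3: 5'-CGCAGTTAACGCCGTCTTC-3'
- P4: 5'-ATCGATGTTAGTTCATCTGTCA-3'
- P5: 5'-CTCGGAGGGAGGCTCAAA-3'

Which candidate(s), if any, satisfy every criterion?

P1 and P3.

P1 (19 nt, A=3 T=8 G=4 C=4): 3' end AGA has 1 G/C ✓; GC 8/19 = 42.1% ✓; longest run = 3 ✓ — passes.
P2 (20 nt, A=5 T=8 G=4 C=3): 3' end ATT has 0 G/C, need ≥1 ✗; GC 7/20 = 35.0%, outside 38.0–61.0% ✗; longest run = 2 ✓ — fails.
P3 (19 nt, A=3 T=5 G=4 C=7): 3' end TTC has 1 G/C ✓; GC 11/19 = 57.9% ✓; longest run = 2 ✓ — passes.
P4 (22 nt, A=5 T=9 G=4 C=4): 3' end TCA has 1 G/C ✓; GC 8/22 = 36.4%, outside 38.0–61.0% ✗; longest run = 2 ✓ — fails.
P5 (18 nt, A=5 T=2 G=7 C=4): 3' end AAA has 0 G/C, need ≥1 ✗; GC 11/18 = 61.1%, outside 38.0–61.0% ✗; longest run = 3 ✓ — fails.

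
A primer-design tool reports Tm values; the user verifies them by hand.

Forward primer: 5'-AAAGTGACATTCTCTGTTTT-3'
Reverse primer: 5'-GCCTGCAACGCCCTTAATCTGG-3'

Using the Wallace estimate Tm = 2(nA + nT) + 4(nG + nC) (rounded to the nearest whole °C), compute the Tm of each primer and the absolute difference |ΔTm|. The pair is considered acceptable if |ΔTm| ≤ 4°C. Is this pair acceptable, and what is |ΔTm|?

Forward: A=5 T=9 G=3 C=3 → Tm = 2·14 + 4·6 = 52°C.
Reverse: A=4 T=5 G=5 C=8 → Tm = 2·9 + 4·13 = 70°C.
|ΔTm| = |52 − 70| = 18°C, > 4°C.

|ΔTm| = 18°C; the pair is not acceptable.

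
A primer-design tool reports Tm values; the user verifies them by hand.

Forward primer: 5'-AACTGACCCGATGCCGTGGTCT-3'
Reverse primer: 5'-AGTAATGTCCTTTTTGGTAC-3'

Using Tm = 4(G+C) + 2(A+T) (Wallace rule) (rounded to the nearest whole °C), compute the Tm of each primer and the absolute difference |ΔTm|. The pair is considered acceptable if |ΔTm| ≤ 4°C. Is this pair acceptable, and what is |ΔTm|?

|ΔTm| = 16°C; the pair is not acceptable.

Forward: A=4 T=5 G=6 C=7 → Tm = 2·9 + 4·13 = 70°C.
Reverse: A=4 T=9 G=4 C=3 → Tm = 2·13 + 4·7 = 54°C.
|ΔTm| = |70 − 54| = 16°C, > 4°C.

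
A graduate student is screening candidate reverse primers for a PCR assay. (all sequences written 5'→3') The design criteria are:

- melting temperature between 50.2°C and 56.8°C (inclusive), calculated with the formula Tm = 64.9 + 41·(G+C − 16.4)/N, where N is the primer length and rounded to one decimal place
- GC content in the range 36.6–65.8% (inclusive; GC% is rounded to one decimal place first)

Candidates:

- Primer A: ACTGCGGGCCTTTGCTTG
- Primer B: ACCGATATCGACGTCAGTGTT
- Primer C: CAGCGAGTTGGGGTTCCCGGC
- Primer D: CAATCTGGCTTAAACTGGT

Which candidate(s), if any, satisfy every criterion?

Primer A (18 nt, A=1 T=6 G=6 C=5): Tm = 64.9 + 41·(11 − 16.4)/18 = 52.6°C ✓; GC 11/18 = 61.1% ✓ — passes.
Primer B (21 nt, A=5 T=6 G=5 C=5): Tm = 64.9 + 41·(10 − 16.4)/21 = 52.4°C ✓; GC 10/21 = 47.6% ✓ — passes.
Primer C (21 nt, A=2 T=4 G=9 C=6): Tm = 64.9 + 41·(15 − 16.4)/21 = 62.2°C, outside 50.2–56.8°C ✗; GC 15/21 = 71.4%, outside 36.6–65.8% ✗ — fails.
Primer D (19 nt, A=5 T=6 G=4 C=4): Tm = 64.9 + 41·(8 − 16.4)/19 = 46.8°C, outside 50.2–56.8°C ✗; GC 8/19 = 42.1% ✓ — fails.

Primer A and Primer B.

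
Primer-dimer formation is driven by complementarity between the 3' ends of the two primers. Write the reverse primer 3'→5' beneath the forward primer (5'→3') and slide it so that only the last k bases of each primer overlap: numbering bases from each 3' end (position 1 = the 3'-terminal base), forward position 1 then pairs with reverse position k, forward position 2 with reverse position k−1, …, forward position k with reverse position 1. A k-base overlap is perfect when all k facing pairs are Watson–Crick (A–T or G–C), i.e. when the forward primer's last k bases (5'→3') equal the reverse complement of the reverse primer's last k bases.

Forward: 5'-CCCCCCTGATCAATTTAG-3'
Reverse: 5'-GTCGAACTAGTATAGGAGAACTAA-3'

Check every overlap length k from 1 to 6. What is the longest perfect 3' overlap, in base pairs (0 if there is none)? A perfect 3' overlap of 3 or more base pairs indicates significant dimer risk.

Last 6 bases (5'→3') — forward …ATTTAG, reverse …AACTAA.
Reverse complement of the reverse primer's last 6 bases: TTAGTT; its first k bases are the reverse complement of the reverse primer's last k bases, so a perfect k-base overlap needs the forward primer's last k bases to equal them.
Comparing (forward last k vs required): k=1: G vs T ✗; k=2: AG vs TT ✗; k=3: TAG vs TTA ✗; k=4: TTAG vs TTAG ✓; k=5: TTTAG vs TTAGT ✗; k=6: ATTTAG vs TTAGTT ✗.
Only k = 4 is perfect, so the longest perfect 3' overlap is 4.

Longest perfect overlap: 4 complementary base pairs; significant dimer risk (threshold 3).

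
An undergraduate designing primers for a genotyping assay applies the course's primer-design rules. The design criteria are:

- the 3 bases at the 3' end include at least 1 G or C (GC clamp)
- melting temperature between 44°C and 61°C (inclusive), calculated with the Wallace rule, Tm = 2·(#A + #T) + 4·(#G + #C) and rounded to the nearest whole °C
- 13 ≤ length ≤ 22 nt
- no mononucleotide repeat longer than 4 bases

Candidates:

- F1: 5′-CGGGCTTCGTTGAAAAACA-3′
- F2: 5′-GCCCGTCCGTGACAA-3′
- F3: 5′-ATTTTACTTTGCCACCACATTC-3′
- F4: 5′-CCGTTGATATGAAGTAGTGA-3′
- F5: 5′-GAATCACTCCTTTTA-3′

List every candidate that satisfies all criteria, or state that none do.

F1 (19 nt, A=6 T=4 G=5 C=4): 3' end ACA has 1 G/C ✓; Tm = 2·10 + 4·9 = 56°C ✓; length 19 ✓; longest run = 5, exceeds 4 ✗ — fails.
F2 (15 nt, A=3 T=2 G=4 C=6): 3' end CAA has 1 G/C ✓; Tm = 2·5 + 4·10 = 50°C ✓; length 15 ✓; longest run = 3 ✓ — passes.
F3 (22 nt, A=5 T=9 G=1 C=7): 3' end TTC has 1 G/C ✓; Tm = 2·14 + 4·8 = 60°C ✓; length 22 ✓; longest run = 4 ✓ — passes.
F4 (20 nt, A=6 T=6 G=6 C=2): 3' end TGA has 1 G/C ✓; Tm = 2·12 + 4·8 = 56°C ✓; length 20 ✓; longest run = 2 ✓ — passes.
F5 (15 nt, A=4 T=6 G=1 C=4): 3' end TTA has 0 G/C, need ≥1 ✗; Tm = 2·10 + 4·5 = 40°C, outside 44–61°C ✗; length 15 ✓; longest run = 4 ✓ — fails.

F2, F3 and F4.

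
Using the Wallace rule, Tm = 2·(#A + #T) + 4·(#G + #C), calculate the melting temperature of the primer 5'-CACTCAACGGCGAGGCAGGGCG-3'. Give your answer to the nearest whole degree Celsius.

Base counts: A=5, T=1, G=9, C=7 (length 22).
Tm = 2·(5+1) + 4·(9+7) = 2·6 + 4·16 = 12 + 64 = 76°C.

76°C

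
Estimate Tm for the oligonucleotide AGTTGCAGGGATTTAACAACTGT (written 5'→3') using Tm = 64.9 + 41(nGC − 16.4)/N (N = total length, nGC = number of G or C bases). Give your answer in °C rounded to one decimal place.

Base counts: A=7, T=7, G=6, C=3; G+C = 9, N = 23.
Tm = 64.9 + 41·(9 − 16.4)/23 = 64.9 + -303.40/23 = 51.7°C.

51.7°C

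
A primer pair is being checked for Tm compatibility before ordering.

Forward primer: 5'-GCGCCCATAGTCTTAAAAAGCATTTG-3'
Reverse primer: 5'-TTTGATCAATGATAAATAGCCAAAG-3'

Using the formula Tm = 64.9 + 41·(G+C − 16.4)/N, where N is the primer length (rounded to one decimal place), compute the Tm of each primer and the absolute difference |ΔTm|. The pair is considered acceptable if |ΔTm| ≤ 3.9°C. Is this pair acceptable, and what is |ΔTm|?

|ΔTm| = 6.9°C; the pair is not acceptable.

Forward: G+C = 11, N = 26 → Tm = 64.9 + 41·(11 − 16.4)/26 = 56.4°C.
Reverse: G+C = 7, N = 25 → Tm = 64.9 + 41·(7 − 16.4)/25 = 49.5°C.
|ΔTm| = |56.4 − 49.5| = 6.9°C, > 3.9°C.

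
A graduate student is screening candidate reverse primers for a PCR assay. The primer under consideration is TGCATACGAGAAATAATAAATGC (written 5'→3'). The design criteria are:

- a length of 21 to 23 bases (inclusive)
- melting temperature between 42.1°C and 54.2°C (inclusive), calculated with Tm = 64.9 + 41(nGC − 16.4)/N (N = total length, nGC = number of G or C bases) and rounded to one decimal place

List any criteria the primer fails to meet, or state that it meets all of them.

Base counts: A=11, T=5, G=4, C=3 (length 23).
length: length 23 ✓
Tm: Tm = 64.9 + 41·(7 − 16.4)/23 = 48.1°C ✓

Meets all criteria.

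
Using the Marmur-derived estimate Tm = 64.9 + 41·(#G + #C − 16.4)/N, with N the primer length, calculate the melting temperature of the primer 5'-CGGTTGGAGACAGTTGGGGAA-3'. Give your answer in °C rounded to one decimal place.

Base counts: A=5, T=4, G=10, C=2; G+C = 12, N = 21.
Tm = 64.9 + 41·(12 − 16.4)/21 = 64.9 + -180.40/21 = 56.3°C.

56.3°C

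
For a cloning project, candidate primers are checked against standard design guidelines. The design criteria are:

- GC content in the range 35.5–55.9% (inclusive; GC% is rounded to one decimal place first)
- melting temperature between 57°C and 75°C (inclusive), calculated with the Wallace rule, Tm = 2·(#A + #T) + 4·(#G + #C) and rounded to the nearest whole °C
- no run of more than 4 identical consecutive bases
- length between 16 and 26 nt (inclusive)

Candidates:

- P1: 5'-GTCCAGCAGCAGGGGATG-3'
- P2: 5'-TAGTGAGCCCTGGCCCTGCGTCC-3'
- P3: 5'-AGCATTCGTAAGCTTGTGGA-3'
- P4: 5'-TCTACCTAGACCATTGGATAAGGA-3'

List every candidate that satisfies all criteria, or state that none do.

P1 (18 nt, A=4 T=2 G=8 C=4): GC 12/18 = 66.7%, outside 35.5–55.9% ✗; Tm = 2·6 + 4·12 = 60°C ✓; longest run = 4 ✓; length 18 ✓ — fails.
P2 (23 nt, A=2 T=5 G=7 C=9): GC 16/23 = 69.6%, outside 35.5–55.9% ✗; Tm = 2·7 + 4·16 = 78°C, outside 57–75°C ✗; longest run = 3 ✓; length 23 ✓ — fails.
P3 (20 nt, A=5 T=6 G=6 C=3): GC 9/20 = 45.0% ✓; Tm = 2·11 + 4·9 = 58°C ✓; longest run = 2 ✓; length 20 ✓ — passes.
P4 (24 nt, A=8 T=6 G=5 C=5): GC 10/24 = 41.7% ✓; Tm = 2·14 + 4·10 = 68°C ✓; longest run = 2 ✓; length 24 ✓ — passes.

P3 and P4.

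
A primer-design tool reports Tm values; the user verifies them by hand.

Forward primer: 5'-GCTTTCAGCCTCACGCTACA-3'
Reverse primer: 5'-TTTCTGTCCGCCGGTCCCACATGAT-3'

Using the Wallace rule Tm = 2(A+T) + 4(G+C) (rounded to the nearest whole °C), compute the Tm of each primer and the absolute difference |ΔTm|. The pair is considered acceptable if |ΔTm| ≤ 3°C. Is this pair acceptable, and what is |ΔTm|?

|ΔTm| = 16°C; the pair is not acceptable.

Forward: A=4 T=5 G=3 C=8 → Tm = 2·9 + 4·11 = 62°C.
Reverse: A=3 T=8 G=5 C=9 → Tm = 2·11 + 4·14 = 78°C.
|ΔTm| = |62 − 78| = 16°C, > 3°C.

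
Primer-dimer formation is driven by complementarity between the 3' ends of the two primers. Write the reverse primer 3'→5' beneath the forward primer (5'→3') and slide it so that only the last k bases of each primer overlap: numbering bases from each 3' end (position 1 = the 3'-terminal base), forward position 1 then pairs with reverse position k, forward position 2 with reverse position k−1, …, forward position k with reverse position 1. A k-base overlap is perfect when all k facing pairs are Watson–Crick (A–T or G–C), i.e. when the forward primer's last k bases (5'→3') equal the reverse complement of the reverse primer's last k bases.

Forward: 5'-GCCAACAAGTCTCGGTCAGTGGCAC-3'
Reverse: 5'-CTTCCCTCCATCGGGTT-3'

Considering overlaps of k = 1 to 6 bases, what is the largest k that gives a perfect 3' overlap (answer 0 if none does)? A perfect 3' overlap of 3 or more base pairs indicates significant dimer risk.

Last 6 bases (5'→3') — forward …TGGCAC, reverse …CGGGTT.
Reverse complement of the reverse primer's last 6 bases: AACCCG; its first k bases are the reverse complement of the reverse primer's last k bases, so a perfect k-base overlap needs the forward primer's last k bases to equal them.
Comparing (forward last k vs required): k=1: C vs A ✗; k=2: AC vs AA ✗; k=3: CAC vs AAC ✗; k=4: GCAC vs AACC ✗; k=5: GGCAC vs AACCC ✗; k=6: TGGCAC vs AACCCG ✗.
No overlap length from 1 to 6 is perfect, so the longest perfect 3' overlap is 0.

Longest perfect overlap: 0 complementary base pairs; below the dimer-risk threshold (threshold 3).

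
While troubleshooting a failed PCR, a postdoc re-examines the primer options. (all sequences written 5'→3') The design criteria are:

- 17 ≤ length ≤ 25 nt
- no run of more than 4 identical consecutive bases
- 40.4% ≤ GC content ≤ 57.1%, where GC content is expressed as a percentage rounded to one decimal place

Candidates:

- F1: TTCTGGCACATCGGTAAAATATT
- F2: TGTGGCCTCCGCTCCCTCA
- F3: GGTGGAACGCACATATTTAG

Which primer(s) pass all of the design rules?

F1 (23 nt, A=7 T=8 G=4 C=4): length 23 ✓; longest run = 4 ✓; GC 8/23 = 34.8%, outside 40.4–57.1% ✗ — fails.
F2 (19 nt, A=1 T=5 G=4 C=9): length 19 ✓; longest run = 3 ✓; GC 13/19 = 68.4%, outside 40.4–57.1% ✗ — fails.
F3 (20 nt, A=6 T=5 G=6 C=3): length 20 ✓; longest run = 3 ✓; GC 9/20 = 45.0% ✓ — passes.

F3 only.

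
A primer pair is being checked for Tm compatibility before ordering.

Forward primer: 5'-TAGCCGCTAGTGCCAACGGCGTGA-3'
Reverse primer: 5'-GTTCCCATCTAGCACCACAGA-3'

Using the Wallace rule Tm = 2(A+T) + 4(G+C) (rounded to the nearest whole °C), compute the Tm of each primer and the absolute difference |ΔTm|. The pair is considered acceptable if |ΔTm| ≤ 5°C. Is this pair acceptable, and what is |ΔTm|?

Forward: A=5 T=4 G=8 C=7 → Tm = 2·9 + 4·15 = 78°C.
Reverse: A=6 T=4 G=3 C=8 → Tm = 2·10 + 4·11 = 64°C.
|ΔTm| = |78 − 64| = 14°C, > 5°C.

|ΔTm| = 14°C; the pair is not acceptable.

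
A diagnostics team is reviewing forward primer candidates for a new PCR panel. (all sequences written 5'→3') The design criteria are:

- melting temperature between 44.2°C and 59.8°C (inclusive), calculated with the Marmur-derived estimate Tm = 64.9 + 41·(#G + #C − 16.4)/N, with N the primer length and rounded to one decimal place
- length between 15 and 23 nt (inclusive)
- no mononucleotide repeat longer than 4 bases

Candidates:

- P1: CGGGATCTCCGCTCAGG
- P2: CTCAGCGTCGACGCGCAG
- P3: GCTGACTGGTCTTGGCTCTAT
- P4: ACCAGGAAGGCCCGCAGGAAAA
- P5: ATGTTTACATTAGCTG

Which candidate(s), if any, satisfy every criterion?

P1, P2, P3 and P4.

P1 (17 nt, A=2 T=3 G=6 C=6): Tm = 64.9 + 41·(12 − 16.4)/17 = 54.3°C ✓; length 17 ✓; longest run = 3 ✓ — passes.
P2 (18 nt, A=3 T=2 G=6 C=7): Tm = 64.9 + 41·(13 − 16.4)/18 = 57.2°C ✓; length 18 ✓; longest run = 1 ✓ — passes.
P3 (21 nt, A=2 T=8 G=6 C=5): Tm = 64.9 + 41·(11 − 16.4)/21 = 54.4°C ✓; length 21 ✓; longest run = 2 ✓ — passes.
P4 (22 nt, A=9 T=0 G=7 C=6): Tm = 64.9 + 41·(13 − 16.4)/22 = 58.6°C ✓; length 22 ✓; longest run = 4 ✓ — passes.
P5 (16 nt, A=4 T=7 G=3 C=2): Tm = 64.9 + 41·(5 − 16.4)/16 = 35.7°C, outside 44.2–59.8°C ✗; length 16 ✓; longest run = 3 ✓ — fails.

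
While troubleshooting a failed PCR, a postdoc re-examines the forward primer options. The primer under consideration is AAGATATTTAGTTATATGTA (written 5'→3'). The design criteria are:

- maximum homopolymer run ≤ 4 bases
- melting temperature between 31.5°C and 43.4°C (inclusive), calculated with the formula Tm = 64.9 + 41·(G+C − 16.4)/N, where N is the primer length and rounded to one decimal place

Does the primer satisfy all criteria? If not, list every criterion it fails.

Base counts: A=8, T=9, G=3, C=0 (length 20).
homopolymer run: longest run = 3 ✓
Tm: Tm = 64.9 + 41·(3 − 16.4)/20 = 37.4°C ✓

Meets all criteria.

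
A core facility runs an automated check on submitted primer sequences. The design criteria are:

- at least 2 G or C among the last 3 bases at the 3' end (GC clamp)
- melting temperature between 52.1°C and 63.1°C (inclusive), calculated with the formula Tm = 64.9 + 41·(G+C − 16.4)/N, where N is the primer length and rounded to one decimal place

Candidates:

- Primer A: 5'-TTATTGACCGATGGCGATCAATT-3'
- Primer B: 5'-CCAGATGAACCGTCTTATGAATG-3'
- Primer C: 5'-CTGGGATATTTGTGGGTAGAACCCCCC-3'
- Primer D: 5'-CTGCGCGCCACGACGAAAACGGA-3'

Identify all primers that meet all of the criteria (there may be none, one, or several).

Primer C and Primer D.

Primer A (23 nt, A=6 T=8 G=5 C=4): 3' end ATT has 0 G/C, need ≥2 ✗; Tm = 64.9 + 41·(9 − 16.4)/23 = 51.7°C, outside 52.1–63.1°C ✗ — fails.
Primer B (23 nt, A=7 T=6 G=5 C=5): 3' end ATG has 1 G/C, need ≥2 ✗; Tm = 64.9 + 41·(10 − 16.4)/23 = 53.5°C ✓ — fails.
Primer C (27 nt, A=5 T=7 G=8 C=7): 3' end CCC has 3 G/C ✓; Tm = 64.9 + 41·(15 − 16.4)/27 = 62.8°C ✓ — passes.
Primer D (23 nt, A=7 T=1 G=7 C=8): 3' end GGA has 2 G/C ✓; Tm = 64.9 + 41·(15 − 16.4)/23 = 62.4°C ✓ — passes.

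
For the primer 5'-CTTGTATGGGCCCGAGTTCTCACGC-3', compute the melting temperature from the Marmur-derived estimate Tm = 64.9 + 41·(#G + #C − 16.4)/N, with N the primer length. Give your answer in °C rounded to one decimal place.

62.6°C

Base counts: A=3, T=7, G=7, C=8; G+C = 15, N = 25.
Tm = 64.9 + 41·(15 − 16.4)/25 = 64.9 + -57.40/25 = 62.6°C.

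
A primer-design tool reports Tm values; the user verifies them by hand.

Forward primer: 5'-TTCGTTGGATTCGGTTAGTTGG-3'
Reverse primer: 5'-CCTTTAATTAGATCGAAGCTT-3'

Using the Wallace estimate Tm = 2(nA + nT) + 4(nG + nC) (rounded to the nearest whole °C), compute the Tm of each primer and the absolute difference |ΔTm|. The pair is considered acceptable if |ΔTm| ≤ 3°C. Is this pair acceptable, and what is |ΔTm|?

Forward: A=2 T=10 G=8 C=2 → Tm = 2·12 + 4·10 = 64°C.
Reverse: A=6 T=8 G=3 C=4 → Tm = 2·14 + 4·7 = 56°C.
|ΔTm| = |64 − 56| = 8°C, > 3°C.

|ΔTm| = 8°C; the pair is not acceptable.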